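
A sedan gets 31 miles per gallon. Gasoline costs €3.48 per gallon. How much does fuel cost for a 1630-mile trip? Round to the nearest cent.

Fuel = 1630 mi / 31 mpg = 52.58 gal
Cost = 52.58 gal × €3.48/gal = €182.98

€182.98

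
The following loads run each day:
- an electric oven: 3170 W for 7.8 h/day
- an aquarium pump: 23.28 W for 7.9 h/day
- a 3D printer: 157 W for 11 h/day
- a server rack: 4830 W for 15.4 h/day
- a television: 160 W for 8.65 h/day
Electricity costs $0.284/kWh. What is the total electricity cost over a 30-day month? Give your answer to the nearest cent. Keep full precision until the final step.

$872.47

electric oven: 3170 W × 7.8 h × 30 d = 741,780 Wh = 741.8 kWh
aquarium pump: 23.28 W × 7.9 h × 30 d = 5,517 Wh = 5.517 kWh
3D printer: 157 W × 11 h × 30 d = 51,810 Wh = 51.81 kWh
server rack: 4830 W × 15.4 h × 30 d = 2,231,460 Wh = 2,231 kWh
television: 160 W × 8.65 h × 30 d = 41,520 Wh = 41.52 kWh
Total energy = 741.8 + 5.517 + 51.81 + 2,231 + 41.52 = 3,072 kWh
Cost = 3,072 kWh × $0.284 = $872.47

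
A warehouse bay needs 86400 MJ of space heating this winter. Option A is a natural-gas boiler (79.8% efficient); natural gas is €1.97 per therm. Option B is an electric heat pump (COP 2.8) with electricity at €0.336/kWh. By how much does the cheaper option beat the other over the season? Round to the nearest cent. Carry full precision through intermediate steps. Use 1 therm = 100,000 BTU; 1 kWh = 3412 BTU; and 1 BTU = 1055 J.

€858.54

Heat load = 86400 MJ = 86,400,000,000 J / 1055 = 81,895,735 BTU
Gas: input = 81,895,735 / 0.798 = 102,626,234 BTU = 1,026 therm → 1,026 × €1.97 = €2,021.74
Heat pump: 81,895,735 BTU / 3412 = 24,000 kWh heat; / 2.8 = 8,572 kWh in → × €0.336 = €2,880.27
Difference = |€2,021.74 − €2,880.27| = €858.54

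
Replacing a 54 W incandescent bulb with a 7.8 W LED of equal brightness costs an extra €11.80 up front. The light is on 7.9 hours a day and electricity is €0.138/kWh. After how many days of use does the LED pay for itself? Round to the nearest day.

Power saved = 54 − 7.8 = 46.2 W
Daily energy saved = 46.2 W × 7.9 h = 365 Wh = 0.36498 kWh
Daily savings = 0.36498 × €0.138 = €0.0504
Payback = €11.80 / €0.0504 per day = 234.3 days

234 days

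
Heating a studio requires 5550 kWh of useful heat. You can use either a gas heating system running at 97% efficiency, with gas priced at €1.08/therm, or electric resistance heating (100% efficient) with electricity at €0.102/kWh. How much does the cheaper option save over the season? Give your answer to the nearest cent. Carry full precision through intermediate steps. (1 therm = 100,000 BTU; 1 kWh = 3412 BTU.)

Heat load = 5550 kWh × 3412 = 18,936,600 BTU
Gas: input = 18,936,600 / 0.97 = 19,522,268 BTU = 195.2 therm → 195.2 × €1.08 = €210.84
Electric: 18,936,600 BTU / 3412 = 5,550 kWh → × €0.102 = €566.10
Difference = |€210.84 − €566.10| = €355.26

€355.26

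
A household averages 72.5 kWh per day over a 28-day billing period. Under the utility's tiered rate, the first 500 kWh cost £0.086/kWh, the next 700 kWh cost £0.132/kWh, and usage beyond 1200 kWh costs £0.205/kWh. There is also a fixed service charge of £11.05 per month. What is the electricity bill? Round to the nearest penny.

£316.60

Usage = 72.5 kWh/day × 28 days = 2030 kWh
First 500 kWh × £0.086 = £43.00
Next 700 kWh × £0.132 = £92.40
Remaining 830 kWh × £0.205 = £170.15
Energy charge = £305.55; + service £11.05 = £316.60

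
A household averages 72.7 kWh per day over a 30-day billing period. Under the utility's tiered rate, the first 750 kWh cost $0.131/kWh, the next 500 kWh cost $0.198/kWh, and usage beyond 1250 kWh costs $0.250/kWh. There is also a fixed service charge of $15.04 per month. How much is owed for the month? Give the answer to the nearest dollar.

$445

Usage = 72.7 kWh/day × 30 days = 2181 kWh
First 750 kWh × $0.131 = $98.25
Next 500 kWh × $0.198 = $99.00
Remaining 931 kWh × $0.250 = $232.75
Energy charge = $430.00; + service $15.04 = $445.04 ≈ $445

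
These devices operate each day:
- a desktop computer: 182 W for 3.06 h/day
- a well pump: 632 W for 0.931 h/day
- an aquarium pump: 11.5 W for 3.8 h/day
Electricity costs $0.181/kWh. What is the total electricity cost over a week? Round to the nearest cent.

$1.51

desktop computer: 182 W × 3.06 h × 7 d = 3,898 Wh = 3.898 kWh
well pump: 632 W × 0.931 h × 7 d = 4,119 Wh = 4.119 kWh
aquarium pump: 11.5 W × 3.8 h × 7 d = 306 Wh = 0.3059 kWh
Total energy = 3.898 + 4.119 + 0.3059 = 8.323 kWh
Cost = 8.323 kWh × $0.181 = $1.51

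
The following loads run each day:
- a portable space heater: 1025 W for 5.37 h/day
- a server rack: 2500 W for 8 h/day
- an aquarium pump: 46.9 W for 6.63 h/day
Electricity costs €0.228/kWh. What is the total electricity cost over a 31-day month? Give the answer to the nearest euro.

€182

portable space heater: 1025 W × 5.37 h × 31 d = 170,632 Wh = 170.6 kWh
server rack: 2500 W × 8 h × 31 d = 620,000 Wh = 620 kWh
aquarium pump: 46.9 W × 6.63 h × 31 d = 9,639 Wh = 9.639 kWh
Total energy = 170.6 + 620 + 9.639 = 800.3 kWh
Cost = 800.3 kWh × €0.228 = €182.46 ≈ €182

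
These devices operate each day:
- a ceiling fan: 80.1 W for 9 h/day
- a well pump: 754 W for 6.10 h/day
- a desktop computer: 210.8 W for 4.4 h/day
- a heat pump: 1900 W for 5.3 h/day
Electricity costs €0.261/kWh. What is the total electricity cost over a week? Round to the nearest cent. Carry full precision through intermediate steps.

ceiling fan: 80.1 W × 9 h × 7 d = 5,046 Wh = 5.046 kWh
well pump: 754 W × 6.10 h × 7 d = 32,196 Wh = 32.2 kWh
desktop computer: 210.8 W × 4.4 h × 7 d = 6,493 Wh = 6.493 kWh
heat pump: 1900 W × 5.3 h × 7 d = 70,490 Wh = 70.49 kWh
Total energy = 5.046 + 32.2 + 6.493 + 70.49 = 114.2 kWh
Cost = 114.2 kWh × €0.261 = €29.81

€29.81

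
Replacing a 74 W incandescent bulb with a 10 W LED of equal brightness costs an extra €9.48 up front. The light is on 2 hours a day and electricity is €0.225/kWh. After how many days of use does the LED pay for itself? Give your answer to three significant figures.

329 days

Power saved = 74 − 10 = 64 W
Daily energy saved = 64 W × 2 h = 128 Wh = 0.128 kWh
Daily savings = 0.128 × €0.225 = €0.0288
Payback = €9.48 / €0.0288 per day = 329.2 days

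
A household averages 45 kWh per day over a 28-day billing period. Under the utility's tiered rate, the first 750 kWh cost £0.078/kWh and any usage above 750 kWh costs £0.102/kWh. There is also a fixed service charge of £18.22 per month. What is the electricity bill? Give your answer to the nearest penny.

£128.74

Usage = 45 kWh/day × 28 days = 1260 kWh
First 750 kWh × £0.078 = £58.50
Remaining 510 kWh × £0.102 = £52.02
Energy charge = £110.52; + service £18.22 = £128.74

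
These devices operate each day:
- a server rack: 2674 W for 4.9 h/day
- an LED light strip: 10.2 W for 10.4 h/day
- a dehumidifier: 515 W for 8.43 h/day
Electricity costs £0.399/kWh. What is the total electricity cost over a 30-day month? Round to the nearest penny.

server rack: 2674 W × 4.9 h × 30 d = 393,078 Wh = 393.1 kWh
LED light strip: 10.2 W × 10.4 h × 30 d = 3,182 Wh = 3.182 kWh
dehumidifier: 515 W × 8.43 h × 30 d = 130,244 Wh = 130.2 kWh
Total energy = 393.1 + 3.182 + 130.2 = 526.5 kWh
Cost = 526.5 kWh × £0.399 = £210.08

£210.08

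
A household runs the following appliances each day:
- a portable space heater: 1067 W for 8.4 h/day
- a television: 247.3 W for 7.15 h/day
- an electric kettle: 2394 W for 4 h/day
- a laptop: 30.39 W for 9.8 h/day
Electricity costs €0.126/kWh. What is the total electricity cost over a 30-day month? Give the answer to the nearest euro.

portable space heater: 1067 W × 8.4 h × 30 d = 268,884 Wh = 268.9 kWh
television: 247.3 W × 7.15 h × 30 d = 53,046 Wh = 53.05 kWh
electric kettle: 2394 W × 4 h × 30 d = 287,280 Wh = 287.3 kWh
laptop: 30.39 W × 9.8 h × 30 d = 8,935 Wh = 8.935 kWh
Total energy = 268.9 + 53.05 + 287.3 + 8.935 = 618.1 kWh
Cost = 618.1 kWh × €0.126 = €77.89 ≈ €78

€78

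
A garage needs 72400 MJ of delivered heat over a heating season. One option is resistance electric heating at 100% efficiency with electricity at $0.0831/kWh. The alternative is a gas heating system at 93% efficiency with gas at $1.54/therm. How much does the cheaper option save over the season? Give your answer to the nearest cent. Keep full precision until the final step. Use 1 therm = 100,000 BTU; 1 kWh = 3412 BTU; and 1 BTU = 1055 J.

Heat load = 72400 MJ = 72,400,000,000 J / 1055 = 68,625,592 BTU
Gas: input = 68,625,592 / 0.93 = 73,790,960 BTU = 737.9 therm → 737.9 × $1.54 = $1,136.38
Electric: 68,625,592 BTU / 3412 = 20,110 kWh → × $0.0831 = $1,671.39
Difference = |$1,136.38 − $1,671.39| = $535.01

$535.01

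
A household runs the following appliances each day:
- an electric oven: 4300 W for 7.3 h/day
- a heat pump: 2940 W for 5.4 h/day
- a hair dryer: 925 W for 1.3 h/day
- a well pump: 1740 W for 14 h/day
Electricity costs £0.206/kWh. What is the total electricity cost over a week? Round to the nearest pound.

electric oven: 4300 W × 7.3 h × 7 d = 219,730 Wh = 219.7 kWh
heat pump: 2940 W × 5.4 h × 7 d = 111,132 Wh = 111.1 kWh
hair dryer: 925 W × 1.3 h × 7 d = 8,418 Wh = 8.418 kWh
well pump: 1740 W × 14 h × 7 d = 170,520 Wh = 170.5 kWh
Total energy = 219.7 + 111.1 + 8.418 + 170.5 = 509.8 kWh
Cost = 509.8 kWh × £0.206 = £105.02 ≈ £105

£105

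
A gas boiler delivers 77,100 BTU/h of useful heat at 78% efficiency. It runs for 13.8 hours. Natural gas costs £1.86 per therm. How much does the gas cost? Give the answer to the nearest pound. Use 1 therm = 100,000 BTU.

Heat delivered = 77,100 BTU/h × 13.8 h = 1,063,980 BTU
Gas input = 1,063,980 / 0.78 = 1,364,077 BTU
= 1,364,077 / 100,000 = 13.64 therm
Cost = 13.64 × £1.86/therm = £25.37 ≈ £25

£25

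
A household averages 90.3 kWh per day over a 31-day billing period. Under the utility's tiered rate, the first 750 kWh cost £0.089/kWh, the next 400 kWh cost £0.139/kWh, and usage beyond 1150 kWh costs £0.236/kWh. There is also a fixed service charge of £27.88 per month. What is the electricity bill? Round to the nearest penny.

£539.46

Usage = 90.3 kWh/day × 31 days = 2799.3 kWh
First 750 kWh × £0.089 = £66.75
Next 400 kWh × £0.139 = £55.60
Remaining 1649.3 kWh × £0.236 = £389.23
Energy charge = £511.58; + service £27.88 = £539.46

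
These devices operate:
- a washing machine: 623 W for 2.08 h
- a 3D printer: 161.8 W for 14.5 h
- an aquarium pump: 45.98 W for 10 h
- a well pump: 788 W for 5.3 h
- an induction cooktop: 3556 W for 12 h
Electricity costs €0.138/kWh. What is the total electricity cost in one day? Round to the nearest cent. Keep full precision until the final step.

€7.03

washing machine: 623 W × 2.08 h = 1,296 Wh = 1.296 kWh
3D printer: 161.8 W × 14.5 h = 2,346 Wh = 2.346 kWh
aquarium pump: 45.98 W × 10 h = 460 Wh = 0.4598 kWh
well pump: 788 W × 5.3 h = 4,176 Wh = 4.176 kWh
induction cooktop: 3556 W × 12 h = 42,672 Wh = 42.67 kWh
Total energy = 1.296 + 2.346 + 0.4598 + 4.176 + 42.67 = 50.95 kWh
Cost = 50.95 kWh × €0.138 = €7.03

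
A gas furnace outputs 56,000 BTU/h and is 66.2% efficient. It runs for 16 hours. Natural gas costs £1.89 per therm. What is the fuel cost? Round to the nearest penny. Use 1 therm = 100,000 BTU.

Heat delivered = 56,000 BTU/h × 16 h = 896,000 BTU
Gas input = 896,000 / 0.662 = 1,353,474 BTU
= 1,353,474 / 100,000 = 13.53 therm
Cost = 13.53 × £1.89/therm = £25.58

£25.58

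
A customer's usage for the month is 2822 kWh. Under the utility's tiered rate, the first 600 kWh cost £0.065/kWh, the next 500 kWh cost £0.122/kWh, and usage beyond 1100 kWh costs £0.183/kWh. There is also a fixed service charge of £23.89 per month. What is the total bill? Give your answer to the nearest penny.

£439.02

First 600 kWh × £0.065 = £39.00
Next 500 kWh × £0.122 = £61.00
Remaining 1722 kWh × £0.183 = £315.13
Energy charge = £415.13; + service £23.89 = £439.02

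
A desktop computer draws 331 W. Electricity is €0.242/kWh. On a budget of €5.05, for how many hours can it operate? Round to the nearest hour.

63 h

Energy budget = €5.05 / €0.242 per kWh = 20.87 kWh = 20,868 Wh
Runtime = 20,868 Wh / 331 W = 63.04 h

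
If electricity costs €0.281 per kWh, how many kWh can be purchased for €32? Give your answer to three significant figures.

€32 / €0.281 per kWh = 113.9 kWh

114 kWh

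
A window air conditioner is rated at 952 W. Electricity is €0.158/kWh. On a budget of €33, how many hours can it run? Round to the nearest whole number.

219 h

Energy budget = €33 / €0.158 per kWh = 208.9 kWh = 208,861 Wh
Runtime = 208,861 Wh / 952 W = 219.4 h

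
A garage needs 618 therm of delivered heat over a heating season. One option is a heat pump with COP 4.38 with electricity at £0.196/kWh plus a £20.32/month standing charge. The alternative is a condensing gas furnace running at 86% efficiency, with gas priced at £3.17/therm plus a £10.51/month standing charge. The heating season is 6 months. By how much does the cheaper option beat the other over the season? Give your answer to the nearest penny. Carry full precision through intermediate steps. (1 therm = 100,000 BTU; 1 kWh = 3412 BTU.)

Heat load = 618 therm × 100,000 = 61,800,000 BTU
Gas: input = 61,800,000 / 0.86 = 71,860,465 BTU = 718.6 therm → 718.6 × £3.17 = £2,277.98; + 6 × £10.51 standing = £2,341.04
Heat pump: 61,800,000 BTU / 3412 = 18,110 kWh heat; / 4.38 = 4,135 kWh in → × £0.196 = £810.52; + 6 × £20.32 standing = £932.44
Difference = |£2,341.04 − £932.44| = £1,408.60

£1408.60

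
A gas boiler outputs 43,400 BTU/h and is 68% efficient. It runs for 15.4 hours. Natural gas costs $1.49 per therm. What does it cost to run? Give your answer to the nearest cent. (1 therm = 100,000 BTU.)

Heat delivered = 43,400 BTU/h × 15.4 h = 668,360 BTU
Gas input = 668,360 / 0.68 = 982,882 BTU
= 982,882 / 100,000 = 9.829 therm
Cost = 9.829 × $1.49/therm = $14.64

$14.64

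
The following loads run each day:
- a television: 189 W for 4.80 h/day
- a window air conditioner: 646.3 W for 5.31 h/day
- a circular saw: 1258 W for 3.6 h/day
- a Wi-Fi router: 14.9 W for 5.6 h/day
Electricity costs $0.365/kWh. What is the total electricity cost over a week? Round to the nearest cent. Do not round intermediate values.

$22.87

television: 189 W × 4.80 h × 7 d = 6,350 Wh = 6.35 kWh
window air conditioner: 646.3 W × 5.31 h × 7 d = 24,023 Wh = 24.02 kWh
circular saw: 1258 W × 3.6 h × 7 d = 31,702 Wh = 31.7 kWh
Wi-Fi router: 14.9 W × 5.6 h × 7 d = 584 Wh = 0.5841 kWh
Total energy = 6.35 + 24.02 + 31.7 + 0.5841 = 62.66 kWh
Cost = 62.66 kWh × $0.365 = $22.87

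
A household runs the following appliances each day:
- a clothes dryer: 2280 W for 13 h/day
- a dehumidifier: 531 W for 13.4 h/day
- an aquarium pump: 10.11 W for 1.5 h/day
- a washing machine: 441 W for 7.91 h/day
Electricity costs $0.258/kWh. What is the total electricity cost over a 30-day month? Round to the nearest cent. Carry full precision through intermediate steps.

$311.60

clothes dryer: 2280 W × 13 h × 30 d = 889,200 Wh = 889.2 kWh
dehumidifier: 531 W × 13.4 h × 30 d = 213,462 Wh = 213.5 kWh
aquarium pump: 10.11 W × 1.5 h × 30 d = 455 Wh = 0.4549 kWh
washing machine: 441 W × 7.91 h × 30 d = 104,649 Wh = 104.6 kWh
Total energy = 889.2 + 213.5 + 0.4549 + 104.6 = 1,208 kWh
Cost = 1,208 kWh × $0.258 = $311.60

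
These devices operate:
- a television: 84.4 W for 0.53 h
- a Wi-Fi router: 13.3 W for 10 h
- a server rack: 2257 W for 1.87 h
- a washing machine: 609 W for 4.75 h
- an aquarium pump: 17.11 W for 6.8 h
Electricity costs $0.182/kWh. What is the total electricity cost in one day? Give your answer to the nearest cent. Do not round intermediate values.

$1.35

television: 84.4 W × 0.53 h = 45 Wh = 0.04473 kWh
Wi-Fi router: 13.3 W × 10 h = 133 Wh = 0.133 kWh
server rack: 2257 W × 1.87 h = 4,221 Wh = 4.221 kWh
washing machine: 609 W × 4.75 h = 2,893 Wh = 2.893 kWh
aquarium pump: 17.11 W × 6.8 h = 116 Wh = 0.1163 kWh
Total energy = 0.04473 + 0.133 + 4.221 + 2.893 + 0.1163 = 7.407 kWh
Cost = 7.407 kWh × $0.182 = $1.35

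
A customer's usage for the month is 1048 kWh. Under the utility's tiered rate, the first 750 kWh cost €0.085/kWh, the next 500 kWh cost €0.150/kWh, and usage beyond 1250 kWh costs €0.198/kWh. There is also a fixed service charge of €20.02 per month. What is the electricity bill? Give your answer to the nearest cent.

First 750 kWh × €0.085 = €63.75
Next 298 kWh × €0.150 = €44.70
Remaining tier: 0 kWh (not reached)
Energy charge = €108.45; + service €20.02 = €128.47

€128.47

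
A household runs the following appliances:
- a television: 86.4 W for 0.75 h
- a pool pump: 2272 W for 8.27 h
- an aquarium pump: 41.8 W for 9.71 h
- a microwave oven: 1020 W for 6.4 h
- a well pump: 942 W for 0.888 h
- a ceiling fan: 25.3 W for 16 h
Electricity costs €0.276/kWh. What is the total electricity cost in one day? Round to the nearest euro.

television: 86.4 W × 0.75 h = 65 Wh = 0.0648 kWh
pool pump: 2272 W × 8.27 h = 18,789 Wh = 18.79 kWh
aquarium pump: 41.8 W × 9.71 h = 406 Wh = 0.4059 kWh
microwave oven: 1020 W × 6.4 h = 6,528 Wh = 6.528 kWh
well pump: 942 W × 0.888 h = 836 Wh = 0.8365 kWh
ceiling fan: 25.3 W × 16 h = 405 Wh = 0.4048 kWh
Total energy = 0.0648 + 18.79 + 0.4059 + 6.528 + 0.8365 + 0.4048 = 27.03 kWh
Cost = 27.03 kWh × €0.276 = €7.46 ≈ €7

€7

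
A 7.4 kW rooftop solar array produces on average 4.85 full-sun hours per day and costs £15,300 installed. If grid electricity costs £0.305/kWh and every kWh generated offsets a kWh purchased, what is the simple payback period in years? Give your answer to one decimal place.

3.8 years

Daily generation = 7.4 kW × 4.85 h = 35.89 kWh
Annual generation = 35.89 × 365 = 13100 kWh
Annual savings = 13100 × £0.305 = £3,995.45
Payback = £15,300 / £3,995.45 = 3.83 years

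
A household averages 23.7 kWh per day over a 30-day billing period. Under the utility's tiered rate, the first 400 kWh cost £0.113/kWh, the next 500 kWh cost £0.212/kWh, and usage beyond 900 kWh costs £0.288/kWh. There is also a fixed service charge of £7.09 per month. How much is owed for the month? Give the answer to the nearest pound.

£118

Usage = 23.7 kWh/day × 30 days = 711 kWh
First 400 kWh × £0.113 = £45.20
Next 311 kWh × £0.212 = £65.93
Remaining tier: 0 kWh (not reached)
Energy charge = £111.13; + service £7.09 = £118.22 ≈ £118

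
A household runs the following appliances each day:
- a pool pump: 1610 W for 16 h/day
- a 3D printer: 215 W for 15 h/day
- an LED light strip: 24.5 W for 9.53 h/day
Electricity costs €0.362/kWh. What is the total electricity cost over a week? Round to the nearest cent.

€74.04

pool pump: 1610 W × 16 h × 7 d = 180,320 Wh = 180.3 kWh
3D printer: 215 W × 15 h × 7 d = 22,575 Wh = 22.57 kWh
LED light strip: 24.5 W × 9.53 h × 7 d = 1,634 Wh = 1.634 kWh
Total energy = 180.3 + 22.57 + 1.634 = 204.5 kWh
Cost = 204.5 kWh × €0.362 = €74.04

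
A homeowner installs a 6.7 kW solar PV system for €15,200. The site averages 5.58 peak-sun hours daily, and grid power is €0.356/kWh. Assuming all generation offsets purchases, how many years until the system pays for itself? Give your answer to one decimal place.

Daily generation = 6.7 kW × 5.58 h = 37.39 kWh
Annual generation = 37.39 × 365 = 13646 kWh
Annual savings = 13646 × €0.356 = €4,857.94
Payback = €15,200 / €4,857.94 = 3.13 years

3.1 years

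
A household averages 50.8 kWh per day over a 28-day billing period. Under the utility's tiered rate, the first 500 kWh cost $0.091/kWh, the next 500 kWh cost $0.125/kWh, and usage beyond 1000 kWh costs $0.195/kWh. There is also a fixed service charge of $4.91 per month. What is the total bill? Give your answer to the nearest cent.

Usage = 50.8 kWh/day × 28 days = 1422.4 kWh
First 500 kWh × $0.091 = $45.50
Next 500 kWh × $0.125 = $62.50
Remaining 422.4 kWh × $0.195 = $82.37
Energy charge = $190.37; + service $4.91 = $195.28

$195.28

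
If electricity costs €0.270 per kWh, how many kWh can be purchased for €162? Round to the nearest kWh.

€162 / €0.270 per kWh = 600 kWh

600 kWh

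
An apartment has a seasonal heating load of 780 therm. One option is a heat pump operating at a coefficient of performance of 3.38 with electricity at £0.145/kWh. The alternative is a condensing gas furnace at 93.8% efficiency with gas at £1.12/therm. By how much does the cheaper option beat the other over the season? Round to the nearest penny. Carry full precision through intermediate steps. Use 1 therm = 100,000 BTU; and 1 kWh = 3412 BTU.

£49.36

Heat load = 780 therm × 100,000 = 78,000,000 BTU
Gas: input = 78,000,000 / 0.938 = 83,155,650 BTU = 831.6 therm → 831.6 × £1.12 = £931.34
Heat pump: 78,000,000 BTU / 3412 = 22,860 kWh heat; / 3.38 = 6,763 kWh in → × £0.145 = £980.70
Difference = |£931.34 − £980.70| = £49.36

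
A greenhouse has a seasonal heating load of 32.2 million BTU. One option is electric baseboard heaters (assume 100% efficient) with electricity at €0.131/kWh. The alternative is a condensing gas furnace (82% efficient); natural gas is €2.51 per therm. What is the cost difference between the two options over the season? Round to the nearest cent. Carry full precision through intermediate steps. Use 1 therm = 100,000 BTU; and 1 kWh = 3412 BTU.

Heat load = 32.2 × 10⁶ BTU = 32,200,000 BTU
Gas: input = 32,200,000 / 0.82 = 39,268,293 BTU = 392.7 therm → 392.7 × €2.51 = €985.63
Electric: 32,200,000 BTU / 3412 = 9,437 kWh → × €0.131 = €1,236.28
Difference = |€985.63 − €1,236.28| = €250.65

€250.65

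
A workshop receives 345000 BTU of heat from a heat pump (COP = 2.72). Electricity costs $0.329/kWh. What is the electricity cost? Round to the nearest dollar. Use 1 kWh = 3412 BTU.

$12

Heat delivered = 345,000 BTU / 3412 = 101.1 kWh
Electrical input = 101.1 kWh / 2.72 = 37.17 kWh
Cost = 37.17 × $0.329/kWh = $12.23 ≈ $12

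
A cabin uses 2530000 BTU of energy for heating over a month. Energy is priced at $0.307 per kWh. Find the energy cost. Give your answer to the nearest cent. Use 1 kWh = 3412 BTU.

2530000 BTU × (0.00029308 kWh/BTU) = 741.5 kWh
Cost = 741.5 kWh × $0.307/kWh = $227.64

$227.64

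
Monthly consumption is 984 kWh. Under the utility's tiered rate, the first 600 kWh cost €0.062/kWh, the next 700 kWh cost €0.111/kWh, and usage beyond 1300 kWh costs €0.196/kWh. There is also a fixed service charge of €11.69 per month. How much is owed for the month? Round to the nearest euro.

First 600 kWh × €0.062 = €37.20
Next 384 kWh × €0.111 = €42.62
Remaining tier: 0 kWh (not reached)
Energy charge = €79.82; + service €11.69 = €91.51 ≈ €92

€92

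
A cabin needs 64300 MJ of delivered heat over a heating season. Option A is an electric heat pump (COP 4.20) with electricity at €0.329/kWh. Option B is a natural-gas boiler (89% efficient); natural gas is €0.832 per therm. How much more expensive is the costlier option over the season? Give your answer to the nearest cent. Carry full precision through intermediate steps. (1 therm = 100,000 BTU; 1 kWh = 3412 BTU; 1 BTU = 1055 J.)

Heat load = 64300 MJ = 64,300,000,000 J / 1055 = 60,947,867 BTU
Gas: input = 60,947,867 / 0.89 = 68,480,750 BTU = 684.8 therm → 684.8 × €0.832 = €569.76
Heat pump: 60,947,867 BTU / 3412 = 17,860 kWh heat; / 4.20 = 4,253 kWh in → × €0.329 = €1,399.25
Difference = |€569.76 − €1,399.25| = €829.49

€829.49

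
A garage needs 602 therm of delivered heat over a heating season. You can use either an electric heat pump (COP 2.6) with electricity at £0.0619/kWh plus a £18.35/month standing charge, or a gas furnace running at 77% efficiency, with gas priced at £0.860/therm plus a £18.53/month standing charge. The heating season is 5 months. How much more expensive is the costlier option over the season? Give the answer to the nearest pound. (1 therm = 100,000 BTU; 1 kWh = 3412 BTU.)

£253

Heat load = 602 therm × 100,000 = 60,200,000 BTU
Gas: input = 60,200,000 / 0.77 = 78,181,818 BTU = 781.8 therm → 781.8 × £0.860 = £672.36; + 5 × £18.53 standing = £765.01
Heat pump: 60,200,000 BTU / 3412 = 17,640 kWh heat; / 2.6 = 6,786 kWh in → × £0.0619 = £420.05; + 5 × £18.35 standing = £511.80
Difference = |£765.01 − £511.80| = £253.21 ≈ £253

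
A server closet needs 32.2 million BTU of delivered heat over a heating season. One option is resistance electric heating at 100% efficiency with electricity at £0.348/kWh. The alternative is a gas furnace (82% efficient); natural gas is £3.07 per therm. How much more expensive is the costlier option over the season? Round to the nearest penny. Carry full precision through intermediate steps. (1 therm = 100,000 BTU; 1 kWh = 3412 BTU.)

Heat load = 32.2 × 10⁶ BTU = 32,200,000 BTU
Gas: input = 32,200,000 / 0.82 = 39,268,293 BTU = 392.7 therm → 392.7 × £3.07 = £1,205.54
Electric: 32,200,000 BTU / 3412 = 9,437 kWh → × £0.348 = £3,284.17
Difference = |£1,205.54 − £3,284.17| = £2,078.64

£2078.64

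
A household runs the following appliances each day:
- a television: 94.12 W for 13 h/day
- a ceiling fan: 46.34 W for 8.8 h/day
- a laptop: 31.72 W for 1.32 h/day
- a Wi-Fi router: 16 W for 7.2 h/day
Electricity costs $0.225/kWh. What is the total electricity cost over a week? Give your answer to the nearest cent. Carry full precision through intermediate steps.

$2.82

television: 94.12 W × 13 h × 7 d = 8,565 Wh = 8.565 kWh
ceiling fan: 46.34 W × 8.8 h × 7 d = 2,855 Wh = 2.855 kWh
laptop: 31.72 W × 1.32 h × 7 d = 293 Wh = 0.2931 kWh
Wi-Fi router: 16 W × 7.2 h × 7 d = 806 Wh = 0.8064 kWh
Total energy = 8.565 + 2.855 + 0.2931 + 0.8064 = 12.52 kWh
Cost = 12.52 kWh × $0.225 = $2.82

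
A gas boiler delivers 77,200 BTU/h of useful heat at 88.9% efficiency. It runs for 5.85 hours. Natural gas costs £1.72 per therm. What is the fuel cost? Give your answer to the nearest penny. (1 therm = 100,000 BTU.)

£8.74

Heat delivered = 77,200 BTU/h × 5.85 h = 451,620 BTU
Gas input = 451,620 / 0.889 = 508,009 BTU
= 508,009 / 100,000 = 5.08 therm
Cost = 5.08 × £1.72/therm = £8.74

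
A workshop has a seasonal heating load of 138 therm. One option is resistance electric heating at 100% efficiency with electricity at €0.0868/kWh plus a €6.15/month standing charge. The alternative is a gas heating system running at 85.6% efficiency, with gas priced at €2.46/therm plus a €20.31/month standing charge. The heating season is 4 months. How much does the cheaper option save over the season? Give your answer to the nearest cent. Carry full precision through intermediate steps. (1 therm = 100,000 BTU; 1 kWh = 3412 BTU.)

€102.16

Heat load = 138 therm × 100,000 = 13,800,000 BTU
Gas: input = 13,800,000 / 0.856 = 16,121,495 BTU = 161.2 therm → 161.2 × €2.46 = €396.59; + 4 × €20.31 standing = €477.83
Electric: 13,800,000 BTU / 3412 = 4,045 kWh → × €0.0868 = €351.07; + 4 × €6.15 standing = €375.67
Difference = |€477.83 − €375.67| = €102.16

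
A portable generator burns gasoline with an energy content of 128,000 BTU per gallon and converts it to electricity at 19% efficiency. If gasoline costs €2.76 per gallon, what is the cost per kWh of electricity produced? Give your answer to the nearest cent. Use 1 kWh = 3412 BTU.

€0.39

Electrical output per gallon = 128,000 BTU × 0.19 / 3412 BTU/kWh = 7.128 kWh
Cost per kWh = €2.76 / 7.128 kWh = €0.387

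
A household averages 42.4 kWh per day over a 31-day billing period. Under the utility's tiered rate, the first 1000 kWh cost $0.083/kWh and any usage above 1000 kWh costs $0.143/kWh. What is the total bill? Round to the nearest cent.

$127.96

Usage = 42.4 kWh/day × 31 days = 1314.4 kWh
First 1000 kWh × $0.083 = $83.00
Remaining 314.4 kWh × $0.143 = $44.96
Total = $127.96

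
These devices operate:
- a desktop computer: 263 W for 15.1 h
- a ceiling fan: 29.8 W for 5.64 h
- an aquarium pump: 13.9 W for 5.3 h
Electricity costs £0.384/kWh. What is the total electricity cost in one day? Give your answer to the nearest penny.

desktop computer: 263 W × 15.1 h = 3,971 Wh = 3.971 kWh
ceiling fan: 29.8 W × 5.64 h = 168 Wh = 0.1681 kWh
aquarium pump: 13.9 W × 5.3 h = 74 Wh = 0.07367 kWh
Total energy = 3.971 + 0.1681 + 0.07367 = 4.213 kWh
Cost = 4.213 kWh × £0.384 = £1.62

£1.62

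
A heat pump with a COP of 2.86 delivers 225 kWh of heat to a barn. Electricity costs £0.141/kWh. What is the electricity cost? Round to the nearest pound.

£11

Electrical input = 225 kWh / 2.86 = 78.67 kWh
Cost = 78.67 × £0.141/kWh = £11.09 ≈ £11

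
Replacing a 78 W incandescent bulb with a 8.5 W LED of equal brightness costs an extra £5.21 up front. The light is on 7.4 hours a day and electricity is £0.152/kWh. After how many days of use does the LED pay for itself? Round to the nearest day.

67 days

Power saved = 78 − 8.5 = 69.5 W
Daily energy saved = 69.5 W × 7.4 h = 514.3 Wh = 0.5143 kWh
Daily savings = 0.5143 × £0.152 = £0.0782
Payback = £5.21 / £0.0782 per day = 66.65 days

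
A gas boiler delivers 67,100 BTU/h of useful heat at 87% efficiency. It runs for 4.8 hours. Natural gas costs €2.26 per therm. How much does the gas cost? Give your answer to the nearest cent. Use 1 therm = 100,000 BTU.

Heat delivered = 67,100 BTU/h × 4.8 h = 322,080 BTU
Gas input = 322,080 / 0.87 = 370,207 BTU
= 370,207 / 100,000 = 3.702 therm
Cost = 3.702 × €2.26/therm = €8.37

€8.37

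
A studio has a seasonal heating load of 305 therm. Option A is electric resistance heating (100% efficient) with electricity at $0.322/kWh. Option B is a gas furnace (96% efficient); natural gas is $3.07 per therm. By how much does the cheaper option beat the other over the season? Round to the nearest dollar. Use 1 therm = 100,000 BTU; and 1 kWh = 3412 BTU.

Heat load = 305 therm × 100,000 = 30,500,000 BTU
Gas: input = 30,500,000 / 0.96 = 31,770,833 BTU = 317.7 therm → 317.7 × $3.07 = $975.36
Electric: 30,500,000 BTU / 3412 = 8,939 kWh → × $0.322 = $2,878.37
Difference = |$975.36 − $2,878.37| = $1,903.01 ≈ $1903

$1903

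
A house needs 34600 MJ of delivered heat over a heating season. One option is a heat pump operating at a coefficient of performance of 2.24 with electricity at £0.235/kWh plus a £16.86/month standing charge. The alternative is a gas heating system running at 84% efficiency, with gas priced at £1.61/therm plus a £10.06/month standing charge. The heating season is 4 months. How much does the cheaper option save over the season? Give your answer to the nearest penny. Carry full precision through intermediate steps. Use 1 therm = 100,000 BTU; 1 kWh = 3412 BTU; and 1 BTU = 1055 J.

Heat load = 34600 MJ = 34,600,000,000 J / 1055 = 32,796,209 BTU
Gas: input = 32,796,209 / 0.84 = 39,043,105 BTU = 390.4 therm → 390.4 × £1.61 = £628.59; + 4 × £10.06 standing = £668.83
Heat pump: 32,796,209 BTU / 3412 = 9,612 kWh heat; / 2.24 = 4,291 kWh in → × £0.235 = £1,008.40; + 4 × £16.86 standing = £1,075.84
Difference = |£668.83 − £1,075.84| = £407.01

£407.01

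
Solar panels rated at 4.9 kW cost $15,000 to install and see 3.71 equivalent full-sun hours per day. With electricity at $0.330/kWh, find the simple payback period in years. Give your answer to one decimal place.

Daily generation = 4.9 kW × 3.71 h = 18.18 kWh
Annual generation = 18.18 × 365 = 6635.3 kWh
Annual savings = 6635.3 × $0.330 = $2,189.66
Payback = $15,000 / $2,189.66 = 6.85 years

6.9 years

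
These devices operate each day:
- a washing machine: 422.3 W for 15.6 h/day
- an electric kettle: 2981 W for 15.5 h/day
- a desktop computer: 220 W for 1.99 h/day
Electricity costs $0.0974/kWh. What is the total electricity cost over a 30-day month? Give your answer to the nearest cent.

$155.54

washing machine: 422.3 W × 15.6 h × 30 d = 197,636 Wh = 197.6 kWh
electric kettle: 2981 W × 15.5 h × 30 d = 1,386,165 Wh = 1,386 kWh
desktop computer: 220 W × 1.99 h × 30 d = 13,134 Wh = 13.13 kWh
Total energy = 197.6 + 1,386 + 13.13 = 1,597 kWh
Cost = 1,597 kWh × $0.0974 = $155.54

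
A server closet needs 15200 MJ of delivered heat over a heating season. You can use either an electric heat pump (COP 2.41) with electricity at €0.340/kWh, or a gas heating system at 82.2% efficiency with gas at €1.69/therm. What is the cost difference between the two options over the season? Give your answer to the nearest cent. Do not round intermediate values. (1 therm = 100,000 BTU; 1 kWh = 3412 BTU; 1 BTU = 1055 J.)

€299.51

Heat load = 15200 MJ = 15,200,000,000 J / 1055 = 14,407,583 BTU
Gas: input = 14,407,583 / 0.822 = 17,527,473 BTU = 175.3 therm → 175.3 × €1.69 = €296.21
Heat pump: 14,407,583 BTU / 3412 = 4,223 kWh heat; / 2.41 = 1,752 kWh in → × €0.340 = €595.72
Difference = |€296.21 − €595.72| = €299.51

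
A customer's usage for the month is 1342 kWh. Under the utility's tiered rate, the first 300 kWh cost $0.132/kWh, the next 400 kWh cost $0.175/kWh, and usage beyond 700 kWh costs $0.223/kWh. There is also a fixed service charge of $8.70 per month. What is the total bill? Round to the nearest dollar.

First 300 kWh × $0.132 = $39.60
Next 400 kWh × $0.175 = $70.00
Remaining 642 kWh × $0.223 = $143.17
Energy charge = $252.77; + service $8.70 = $261.47 ≈ $261

$261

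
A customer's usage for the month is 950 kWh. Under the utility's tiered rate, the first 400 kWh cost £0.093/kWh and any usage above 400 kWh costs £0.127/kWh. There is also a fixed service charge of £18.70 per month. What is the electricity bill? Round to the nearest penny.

First 400 kWh × £0.093 = £37.20
Remaining 550 kWh × £0.127 = £69.85
Energy charge = £107.05; + service £18.70 = £125.75

£125.75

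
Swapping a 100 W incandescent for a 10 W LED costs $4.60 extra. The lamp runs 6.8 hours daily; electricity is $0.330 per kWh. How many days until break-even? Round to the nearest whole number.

23 days

Power saved = 100 − 10 = 90 W
Daily energy saved = 90 W × 6.8 h = 612 Wh = 0.612 kWh
Daily savings = 0.612 × $0.330 = $0.2020
Payback = $4.60 / $0.2020 per day = 22.78 days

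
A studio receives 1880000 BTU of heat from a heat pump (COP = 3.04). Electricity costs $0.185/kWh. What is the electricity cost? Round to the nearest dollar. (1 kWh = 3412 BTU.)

$34

Heat delivered = 1,880,000 BTU / 3412 = 551 kWh
Electrical input = 551 kWh / 3.04 = 181.2 kWh
Cost = 181.2 × $0.185/kWh = $33.53 ≈ $34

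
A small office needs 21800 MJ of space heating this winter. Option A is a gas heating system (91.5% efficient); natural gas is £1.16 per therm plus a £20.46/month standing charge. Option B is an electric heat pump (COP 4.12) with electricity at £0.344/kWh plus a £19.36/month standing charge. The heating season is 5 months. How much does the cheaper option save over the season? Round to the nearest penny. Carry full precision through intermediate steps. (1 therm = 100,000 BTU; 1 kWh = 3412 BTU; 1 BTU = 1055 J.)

Heat load = 21800 MJ = 21,800,000,000 J / 1055 = 20,663,507 BTU
Gas: input = 20,663,507 / 0.915 = 22,583,068 BTU = 225.8 therm → 225.8 × £1.16 = £261.96; + 5 × £20.46 standing = £364.26
Heat pump: 20,663,507 BTU / 3412 = 6,056 kWh heat; / 4.12 = 1,470 kWh in → × £0.344 = £505.66; + 5 × £19.36 standing = £602.46
Difference = |£364.26 − £602.46| = £238.19

£238.19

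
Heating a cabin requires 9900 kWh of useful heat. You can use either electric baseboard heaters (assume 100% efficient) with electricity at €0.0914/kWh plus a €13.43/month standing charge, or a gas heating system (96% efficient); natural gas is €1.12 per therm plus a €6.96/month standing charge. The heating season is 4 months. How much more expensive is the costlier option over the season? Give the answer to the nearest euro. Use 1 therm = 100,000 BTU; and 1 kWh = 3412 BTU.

€537

Heat load = 9900 kWh × 3412 = 33,778,800 BTU
Gas: input = 33,778,800 / 0.96 = 35,186,250 BTU = 351.9 therm → 351.9 × €1.12 = €394.09; + 4 × €6.96 standing = €421.93
Electric: 33,778,800 BTU / 3412 = 9,900 kWh → × €0.0914 = €904.86; + 4 × €13.43 standing = €958.58
Difference = |€421.93 − €958.58| = €536.65 ≈ €537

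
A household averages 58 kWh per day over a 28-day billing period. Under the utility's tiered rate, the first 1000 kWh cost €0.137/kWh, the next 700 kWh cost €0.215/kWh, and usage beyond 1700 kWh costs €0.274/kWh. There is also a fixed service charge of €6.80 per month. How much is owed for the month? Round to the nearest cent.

Usage = 58 kWh/day × 28 days = 1624 kWh
First 1000 kWh × €0.137 = €137.00
Next 624 kWh × €0.215 = €134.16
Remaining tier: 0 kWh (not reached)
Energy charge = €271.16; + service €6.80 = €277.96

€277.96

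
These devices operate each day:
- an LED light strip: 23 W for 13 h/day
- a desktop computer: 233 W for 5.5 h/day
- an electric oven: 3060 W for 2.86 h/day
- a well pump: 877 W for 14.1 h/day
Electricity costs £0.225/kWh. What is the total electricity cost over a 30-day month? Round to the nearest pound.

£153

LED light strip: 23 W × 13 h × 30 d = 8,970 Wh = 8.97 kWh
desktop computer: 233 W × 5.5 h × 30 d = 38,445 Wh = 38.45 kWh
electric oven: 3060 W × 2.86 h × 30 d = 262,548 Wh = 262.5 kWh
well pump: 877 W × 14.1 h × 30 d = 370,971 Wh = 371 kWh
Total energy = 8.97 + 38.45 + 262.5 + 371 = 680.9 kWh
Cost = 680.9 kWh × £0.225 = £153.21 ≈ £153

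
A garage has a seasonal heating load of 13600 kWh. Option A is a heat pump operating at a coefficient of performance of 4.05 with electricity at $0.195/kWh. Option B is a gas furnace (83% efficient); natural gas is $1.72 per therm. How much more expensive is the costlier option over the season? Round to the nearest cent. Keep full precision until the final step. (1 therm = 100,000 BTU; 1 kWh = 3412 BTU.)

Heat load = 13600 kWh × 3412 = 46,403,200 BTU
Gas: input = 46,403,200 / 0.83 = 55,907,470 BTU = 559.1 therm → 559.1 × $1.72 = $961.61
Heat pump: 46,403,200 BTU / 3412 = 13,600 kWh heat; / 4.05 = 3,358 kWh in → × $0.195 = $654.81
Difference = |$961.61 − $654.81| = $306.79

$306.79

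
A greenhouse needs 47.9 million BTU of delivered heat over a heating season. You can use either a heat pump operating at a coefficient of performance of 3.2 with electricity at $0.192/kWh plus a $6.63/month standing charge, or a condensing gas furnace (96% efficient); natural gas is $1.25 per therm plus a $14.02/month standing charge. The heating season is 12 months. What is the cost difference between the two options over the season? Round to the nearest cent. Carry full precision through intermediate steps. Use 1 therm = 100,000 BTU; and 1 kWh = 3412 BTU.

$129.94

Heat load = 47.9 × 10⁶ BTU = 47,900,000 BTU
Gas: input = 47,900,000 / 0.96 = 49,895,833 BTU = 499 therm → 499 × $1.25 = $623.70; + 12 × $14.02 standing = $791.94
Heat pump: 47,900,000 BTU / 3412 = 14,040 kWh heat; / 3.2 = 4,387 kWh in → × $0.192 = $842.32; + 12 × $6.63 standing = $921.88
Difference = |$791.94 − $921.88| = $129.94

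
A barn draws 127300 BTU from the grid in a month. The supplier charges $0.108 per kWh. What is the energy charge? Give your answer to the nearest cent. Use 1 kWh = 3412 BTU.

$4.03

127300 BTU × (0.00029308 kWh/BTU) = 37.31 kWh
Cost = 37.31 kWh × $0.108/kWh = $4.03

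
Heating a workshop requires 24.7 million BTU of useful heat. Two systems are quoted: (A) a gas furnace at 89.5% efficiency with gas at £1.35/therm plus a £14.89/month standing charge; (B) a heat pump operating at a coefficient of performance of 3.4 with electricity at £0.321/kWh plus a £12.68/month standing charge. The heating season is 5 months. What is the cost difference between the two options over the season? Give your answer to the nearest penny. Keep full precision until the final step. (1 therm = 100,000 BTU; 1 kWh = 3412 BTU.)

£299.84

Heat load = 24.7 × 10⁶ BTU = 24,700,000 BTU
Gas: input = 24,700,000 / 0.895 = 27,597,765 BTU = 276 therm → 276 × £1.35 = £372.57; + 5 × £14.89 standing = £447.02
Heat pump: 24,700,000 BTU / 3412 = 7,239 kWh heat; / 3.4 = 2,129 kWh in → × £0.321 = £683.46; + 5 × £12.68 standing = £746.86
Difference = |£447.02 − £746.86| = £299.84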